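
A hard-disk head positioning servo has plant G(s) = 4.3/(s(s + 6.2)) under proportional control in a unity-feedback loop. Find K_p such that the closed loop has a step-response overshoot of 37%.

From %OS = 100·exp(−πζ/√(1−ζ²)) = 37%, ζ = −ln(0.37)/√(π²+ln²(0.37)) = 0.3017.
Characteristic equation s² + 6.2s + 4.3K_p = 0 gives ζ = 6.2/(2√(4.3K_p)).
Setting ζ = 0.3017: √(4.3K_p) = 6.2/(2·0.3017) = 10.27, so K_p = 105.6/4.3 = 24.5.

K_p = 24.5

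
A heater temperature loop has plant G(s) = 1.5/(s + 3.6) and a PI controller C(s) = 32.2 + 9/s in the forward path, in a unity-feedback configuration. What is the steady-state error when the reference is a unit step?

0

The open loop C(s)G(s) has a pole at the origin (type 1), so the static position error constant is infinite and e_ss = 1/(1+∞) = 0.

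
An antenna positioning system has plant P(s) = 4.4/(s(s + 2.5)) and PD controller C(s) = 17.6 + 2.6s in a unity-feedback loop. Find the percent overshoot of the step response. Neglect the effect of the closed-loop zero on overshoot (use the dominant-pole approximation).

1.7%

Forward path: (17.6 + 2.6s)·4.4/(s(s+2.5)). The closed-loop characteristic equation is s² + (2.5 + 4.4·2.6)s + 4.4·17.6 = 0.
That is s² + 13.94s + 77.44 = 0, so ω_n = 8.8 rad/s and ζ = 13.94/(2·8.8) = 0.792.
%OS = 100·exp(−πζ/√(1−ζ²)) = 1.7%.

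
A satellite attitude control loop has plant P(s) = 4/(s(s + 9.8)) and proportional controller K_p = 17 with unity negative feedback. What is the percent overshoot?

From 1 + K_pP(s) = 0: s² + 9.8s + 68 = 0 ⇒ ω_n = 8.246, ζ = 0.5942.
%OS = 100·exp(−πζ/√(1−ζ²)) = 100·exp(−π·0.5942/√0.6469) = 9.82%.

9.82%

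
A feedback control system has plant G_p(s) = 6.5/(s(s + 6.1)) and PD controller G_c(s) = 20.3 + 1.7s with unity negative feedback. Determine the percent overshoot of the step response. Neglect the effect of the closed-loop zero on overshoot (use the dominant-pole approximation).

Forward path: (20.3 + 1.7s)·6.5/(s(s+6.1)). The closed-loop characteristic equation is s² + (6.1 + 6.5·1.7)s + 6.5·20.3 = 0.
That is s² + 17.15s + 132 = 0, so ω_n = 11.49 rad/s and ζ = 17.15/(2·11.49) = 0.7465.
%OS = 100·exp(−πζ/√(1−ζ²)) = 2.95%.

2.95%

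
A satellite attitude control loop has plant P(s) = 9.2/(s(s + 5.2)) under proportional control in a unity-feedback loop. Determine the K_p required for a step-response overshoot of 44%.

From %OS = 100·exp(−πζ/√(1−ζ²)) = 44%, ζ = −ln(0.44)/√(π²+ln²(0.44)) = 0.2528.
Characteristic equation s² + 5.2s + 9.2K_p = 0 gives ζ = 5.2/(2√(9.2K_p)).
Setting ζ = 0.2528: √(9.2K_p) = 5.2/(2·0.2528) = 10.28, so K_p = 105.7/9.2 = 11.5.

K_p = 11.5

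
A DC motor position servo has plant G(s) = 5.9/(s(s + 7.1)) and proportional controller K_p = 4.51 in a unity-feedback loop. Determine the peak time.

T_p = 0.839 s

From 1 + K_pG(s) = 0: s² + 7.1s + 26.61 = 0 ⇒ ω_n = 5.158, ζ = 0.6882.
Damped frequency ω_d = ω_n√(1−ζ²) = 3.743 rad/s, so peak time T_p = π/ω_d = 0.839 s.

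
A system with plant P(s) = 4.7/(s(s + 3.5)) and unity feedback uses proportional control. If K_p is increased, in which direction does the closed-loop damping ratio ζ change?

ζ = 3.5/(2√(4.7K_p)); increasing K_p raises the denominator, so ζ falls.

decrease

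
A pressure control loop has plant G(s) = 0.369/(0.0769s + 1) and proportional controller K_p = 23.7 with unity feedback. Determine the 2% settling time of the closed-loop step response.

T_s ≈ 0.0316 s

Closed loop: T(s) = K_p·G/(1+K_p·G) = 8.745/(0.0769s + 1 + 8.745), with pole at s = −(1 + 8.745)/0.0769 = −126.7.
τ = 1/126.7 = 0.007891 s, so 2% settling time ≈ 4τ = 0.0316 s.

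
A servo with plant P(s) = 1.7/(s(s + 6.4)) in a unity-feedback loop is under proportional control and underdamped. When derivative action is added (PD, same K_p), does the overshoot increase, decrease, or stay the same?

decrease

The derivative term adds K·K_d to the s-coefficient of the characteristic equation, raising 2ζω_n while ω_n is unchanged; ζ increases, so overshoot decreases.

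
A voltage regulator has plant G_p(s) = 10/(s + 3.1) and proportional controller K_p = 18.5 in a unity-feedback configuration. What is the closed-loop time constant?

τ = 0.00532 s

Closed-loop transfer function: T(s) = K_p·G_p(s)/(1 + K_p·G_p(s)) = 185/(s + 3.1 + 185) = 185/(s + 188.1).
Time constant τ = 1/188.1 = 0.00532 s.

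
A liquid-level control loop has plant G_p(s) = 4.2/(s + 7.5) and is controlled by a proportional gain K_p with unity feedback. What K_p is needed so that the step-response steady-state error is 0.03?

Steady-state error for a unit step on this type-0 loop is 1/(1 + K_p·G_p(0)).
G_p(0) = 0.56. Require 1/(1 + K_p·0.56) = 0.03, so 1 + 0.56·K_p = 33.33.
K_p = (33.33 − 1)/0.56 = 57.7.

K_p = 57.7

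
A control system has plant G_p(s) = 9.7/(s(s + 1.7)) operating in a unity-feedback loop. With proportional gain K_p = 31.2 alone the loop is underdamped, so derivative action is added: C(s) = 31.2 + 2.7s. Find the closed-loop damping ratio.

Forward path: (31.2 + 2.7s)·9.7/(s(s+1.7)). The closed-loop characteristic equation is s² + (1.7 + 9.7·2.7)s + 9.7·31.2 = 0.
That is s² + 27.89s + 302.6 = 0, so ω_n = 17.4 rad/s and ζ = 27.89/(2·17.4) = 0.8016.

ζ = 0.802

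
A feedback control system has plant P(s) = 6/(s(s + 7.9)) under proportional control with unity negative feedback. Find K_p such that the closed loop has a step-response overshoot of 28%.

From %OS = 100·exp(−πζ/√(1−ζ²)) = 28%, ζ = −ln(0.28)/√(π²+ln²(0.28)) = 0.3755.
Characteristic equation s² + 7.9s + 6K_p = 0 gives ζ = 7.9/(2√(6K_p)).
Setting ζ = 0.3755: √(6K_p) = 7.9/(2·0.3755) = 10.52, so K_p = 110.6/6 = 18.4.

K_p = 18.4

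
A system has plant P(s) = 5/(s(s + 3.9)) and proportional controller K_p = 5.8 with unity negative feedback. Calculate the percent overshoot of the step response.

From 1 + K_pP(s) = 0: s² + 3.9s + 29 = 0 ⇒ ω_n = 5.385, ζ = 0.3621.
%OS = 100·exp(−πζ/√(1−ζ²)) = 100·exp(−π·0.3621/√0.8689) = 29.5%.

29.5%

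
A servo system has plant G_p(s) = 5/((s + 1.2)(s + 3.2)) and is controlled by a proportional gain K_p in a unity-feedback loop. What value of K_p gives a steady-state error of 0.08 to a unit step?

K_p = 8.83

For a type-0 loop with proportional control, e_ss = 1/(1 + K_p·G_p(0)).
G_p(0) = 1.302. Require 1/(1 + K_p·1.302) = 0.08, so 1 + 1.302·K_p = 12.5.
K_p = (12.5 − 1)/1.302 = 8.83.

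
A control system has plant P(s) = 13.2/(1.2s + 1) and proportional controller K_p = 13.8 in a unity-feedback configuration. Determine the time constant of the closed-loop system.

Closed loop: T(s) = K_p·P/(1+K_p·P) = 182.2/(1.2s + 1 + 182.2), with pole at s = −(1 + 182.2)/1.2 = −152.6.
Closed-loop time constant τ = 1/152.6 = 0.00655 s.

τ = 0.00655 s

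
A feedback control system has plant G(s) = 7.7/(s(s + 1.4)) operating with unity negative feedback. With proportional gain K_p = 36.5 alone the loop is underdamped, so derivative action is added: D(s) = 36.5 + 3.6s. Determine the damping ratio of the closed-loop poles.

ζ = 0.868

Forward path: (36.5 + 3.6s)·7.7/(s(s+1.4)). The closed-loop characteristic equation is s² + (1.4 + 7.7·3.6)s + 7.7·36.5 = 0.
That is s² + 29.12s + 281.1 = 0, so ω_n = 16.76 rad/s and ζ = 29.12/(2·16.76) = 0.8685.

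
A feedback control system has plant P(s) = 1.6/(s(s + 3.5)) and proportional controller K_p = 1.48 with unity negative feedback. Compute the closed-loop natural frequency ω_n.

ω_n = 1.54 rad/s

1 + K_p·P(s) = 0 gives s² + 3.5s + 2.368 = 0.
Matching s² + 2ζω_n s + ω_n²: ω_n = √2.368 = 1.539 rad/s and 2ζω_n = 3.5, so ζ = 3.5/(2·1.539) = 1.14.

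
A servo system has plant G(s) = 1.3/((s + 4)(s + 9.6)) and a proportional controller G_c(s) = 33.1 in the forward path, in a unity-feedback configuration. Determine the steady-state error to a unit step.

The loop is type 0. Static position error constant K_pos = G_c(0)·G(0) = 33.1·0.03385 = 1.121.
Steady-state error to a unit step: e_ss = 1/(1+K_pos) = 1/2.121 = 0.472.

0.472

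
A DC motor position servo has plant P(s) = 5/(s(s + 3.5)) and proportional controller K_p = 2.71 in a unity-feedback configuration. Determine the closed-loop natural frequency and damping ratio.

The closed-loop denominator is s(s+3.5) + 2.71·5 = s² + 3.5s + 13.55.
So ω_n² = 13.55 ⇒ ω_n = 3.681 rad/s, and ζ = 3.5/(2ω_n) = 0.475.

ω_n = 3.68 rad/s, ζ = 0.475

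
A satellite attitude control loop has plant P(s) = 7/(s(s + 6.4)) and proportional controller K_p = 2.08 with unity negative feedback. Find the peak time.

Closed-loop characteristic equation: s² + 6.4s + 14.56 = 0, so ω_n = 3.816 rad/s and ζ = 6.4/(2·3.816) = 0.8386.
Damped frequency ω_d = ω_n√(1−ζ²) = 2.078 rad/s, so peak time T_p = π/ω_d = 1.51 s.

T_p = 1.51 s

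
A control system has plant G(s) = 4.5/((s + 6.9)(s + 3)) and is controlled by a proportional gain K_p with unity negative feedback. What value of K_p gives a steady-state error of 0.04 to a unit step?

K_p = 110

Steady-state error for a unit step on this type-0 loop is 1/(1 + K_p·G(0)).
G(0) = 0.2174. Require 1/(1 + K_p·0.2174) = 0.04, so 1 + 0.2174·K_p = 25.
K_p = (25 − 1)/0.2174 = 110.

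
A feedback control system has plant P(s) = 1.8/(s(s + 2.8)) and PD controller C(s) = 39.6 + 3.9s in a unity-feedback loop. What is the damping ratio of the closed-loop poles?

ζ = 0.582

Forward path: (39.6 + 3.9s)·1.8/(s(s+2.8)). The closed-loop characteristic equation is s² + (2.8 + 1.8·3.9)s + 1.8·39.6 = 0.
That is s² + 9.82s + 71.28 = 0, so ω_n = 8.443 rad/s and ζ = 9.82/(2·8.443) = 0.5816.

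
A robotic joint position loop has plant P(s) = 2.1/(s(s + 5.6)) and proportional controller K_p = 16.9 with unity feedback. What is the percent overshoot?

Closed-loop characteristic equation: s² + 5.6s + 35.49 = 0, so ω_n = 5.957 rad/s and ζ = 5.6/(2·5.957) = 0.47.
%OS = 100·exp(−πζ/√(1−ζ²)) = 100·exp(−π·0.47/√0.7791) = 18.8%.

18.8%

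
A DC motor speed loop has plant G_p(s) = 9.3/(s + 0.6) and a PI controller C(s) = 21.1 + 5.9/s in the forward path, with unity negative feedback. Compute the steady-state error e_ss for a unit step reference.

0

The open loop C(s)G_p(s) has a pole at the origin (type 1), so the static position error constant is infinite and e_ss = 1/(1+∞) = 0.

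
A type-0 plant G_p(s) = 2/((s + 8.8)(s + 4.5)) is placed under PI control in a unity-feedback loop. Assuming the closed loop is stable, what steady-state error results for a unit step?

The PI controller's integrator makes the forward path type 1, so e_ss to a step is zero.

0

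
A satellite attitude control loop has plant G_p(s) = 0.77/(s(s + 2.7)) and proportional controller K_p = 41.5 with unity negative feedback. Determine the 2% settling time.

T_s ≈ 2.96 s

The closed-loop denominator s² + 2.7s + 31.96 gives ω_n = √31.96 = 5.653 and ζ = 2.7/(2ω_n) = 0.2388.
2% settling time T_s ≈ 4/(ζω_n) = 4/1.35 = 2.96 s.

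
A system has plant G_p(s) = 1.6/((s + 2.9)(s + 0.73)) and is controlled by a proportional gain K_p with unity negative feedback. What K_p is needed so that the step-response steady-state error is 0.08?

Steady-state error for a unit step on this type-0 loop is 1/(1 + K_p·G_p(0)).
G_p(0) = 0.7558. Require 1/(1 + K_p·0.7558) = 0.08, so 1 + 0.7558·K_p = 12.5.
K_p = (12.5 − 1)/0.7558 = 15.2.

K_p = 15.2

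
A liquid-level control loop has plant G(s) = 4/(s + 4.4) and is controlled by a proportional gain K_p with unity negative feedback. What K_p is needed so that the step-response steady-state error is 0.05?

K_p = 20.9

For a type-0 loop with proportional control, e_ss = 1/(1 + K_p·G(0)).
G(0) = 0.9091. Require 1/(1 + K_p·0.9091) = 0.05, so 1 + 0.9091·K_p = 20.
K_p = (20 − 1)/0.9091 = 20.9.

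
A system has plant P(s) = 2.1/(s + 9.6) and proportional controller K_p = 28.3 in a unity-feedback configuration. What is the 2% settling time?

Closed-loop transfer function: T(s) = K_p·P(s)/(1 + K_p·P(s)) = 59.43/(s + 9.6 + 59.43) = 59.43/(s + 69.03).
Time constant τ = 1/69.03 = 0.01449 s, so the 2% settling time is about 4τ = 0.0579 s.

T_s ≈ 0.0579 s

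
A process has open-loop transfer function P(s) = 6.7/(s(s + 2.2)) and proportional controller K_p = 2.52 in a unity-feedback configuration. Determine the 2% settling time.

Closed-loop characteristic equation: s² + 2.2s + 16.88 = 0, so ω_n = 4.109 rad/s and ζ = 2.2/(2·4.109) = 0.2677.
2% settling time T_s ≈ 4/(ζω_n) = 4/1.1 = 3.64 s.

T_s ≈ 3.64 s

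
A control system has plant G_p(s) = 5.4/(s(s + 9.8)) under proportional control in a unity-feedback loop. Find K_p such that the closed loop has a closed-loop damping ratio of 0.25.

Closed-loop characteristic equation: s² + 9.8s + K_p·5.4 = 0.
So ω_n = √(5.4K_p) and 2ζω_n = 9.8, giving ζ = 9.8/(2√(5.4K_p)).
Setting ζ = 0.25: √(5.4K_p) = 9.8/(2·0.25) = 19.6, so K_p = 384.2/5.4 = 71.1.

K_p = 71.1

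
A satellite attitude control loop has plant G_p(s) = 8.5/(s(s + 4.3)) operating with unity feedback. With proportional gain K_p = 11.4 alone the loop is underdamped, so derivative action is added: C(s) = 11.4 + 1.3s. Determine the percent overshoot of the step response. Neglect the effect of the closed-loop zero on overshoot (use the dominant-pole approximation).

Forward path: (11.4 + 1.3s)·8.5/(s(s+4.3)). The closed-loop characteristic equation is s² + (4.3 + 8.5·1.3)s + 8.5·11.4 = 0.
That is s² + 15.35s + 96.9 = 0, so ω_n = 9.844 rad/s and ζ = 15.35/(2·9.844) = 0.7797.
%OS = 100·exp(−πζ/√(1−ζ²)) = 2%.

2%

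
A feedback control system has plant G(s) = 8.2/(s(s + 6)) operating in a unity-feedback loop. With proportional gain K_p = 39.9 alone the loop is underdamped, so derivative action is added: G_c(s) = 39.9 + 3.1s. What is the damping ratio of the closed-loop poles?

Forward path: (39.9 + 3.1s)·8.2/(s(s+6)). The closed-loop characteristic equation is s² + (6 + 8.2·3.1)s + 8.2·39.9 = 0.
That is s² + 31.42s + 327.2 = 0, so ω_n = 18.09 rad/s and ζ = 31.42/(2·18.09) = 0.8685.

ζ = 0.869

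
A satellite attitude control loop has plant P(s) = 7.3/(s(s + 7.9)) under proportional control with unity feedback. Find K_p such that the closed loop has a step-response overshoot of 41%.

K_p = 28.7

From %OS = 100·exp(−πζ/√(1−ζ²)) = 41%, ζ = −ln(0.41)/√(π²+ln²(0.41)) = 0.273.
Characteristic equation s² + 7.9s + 7.3K_p = 0 gives ζ = 7.9/(2√(7.3K_p)).
Setting ζ = 0.273: √(7.3K_p) = 7.9/(2·0.273) = 14.47, so K_p = 209.3/7.3 = 28.7.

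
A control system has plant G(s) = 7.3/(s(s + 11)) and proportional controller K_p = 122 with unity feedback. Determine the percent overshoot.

The closed-loop denominator s² + 11s + 890.6 gives ω_n = √890.6 = 29.84 and ζ = 11/(2ω_n) = 0.1843.
%OS = 100·exp(−πζ/√(1−ζ²)) = 100·exp(−π·0.1843/√0.966) = 55.5%.

55.5%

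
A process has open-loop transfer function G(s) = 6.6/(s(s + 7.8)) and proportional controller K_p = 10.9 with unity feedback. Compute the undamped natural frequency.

With unity feedback the closed-loop characteristic equation is s² + 7.8s + 10.9·6.6 = s² + 7.8s + 71.94 = 0.
Matching s² + 2ζω_n s + ω_n²: ω_n = √71.94 = 8.482 rad/s and 2ζω_n = 7.8, so ζ = 7.8/(2·8.482) = 0.46.

ω_n = 8.48 rad/s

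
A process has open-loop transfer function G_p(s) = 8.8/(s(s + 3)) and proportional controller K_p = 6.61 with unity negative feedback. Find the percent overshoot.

53.2%

Closed-loop characteristic equation: s² + 3s + 58.17 = 0, so ω_n = 7.627 rad/s and ζ = 3/(2·7.627) = 0.1967.
%OS = 100·exp(−πζ/√(1−ζ²)) = 100·exp(−π·0.1967/√0.9613) = 53.2%.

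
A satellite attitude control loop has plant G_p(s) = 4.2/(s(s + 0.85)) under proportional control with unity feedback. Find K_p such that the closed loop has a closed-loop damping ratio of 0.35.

Closed-loop characteristic equation: s² + 0.85s + K_p·4.2 = 0.
So ω_n = √(4.2K_p) and 2ζω_n = 0.85, giving ζ = 0.85/(2√(4.2K_p)).
Setting ζ = 0.35: √(4.2K_p) = 0.85/(2·0.35) = 1.214, so K_p = 1.474/4.2 = 0.351.

K_p = 0.351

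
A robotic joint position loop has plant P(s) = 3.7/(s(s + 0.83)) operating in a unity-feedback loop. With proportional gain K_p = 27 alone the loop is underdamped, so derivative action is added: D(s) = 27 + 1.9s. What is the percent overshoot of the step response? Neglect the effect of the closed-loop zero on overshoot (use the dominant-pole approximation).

Forward path: (27 + 1.9s)·3.7/(s(s+0.83)). The closed-loop characteristic equation is s² + (0.83 + 3.7·1.9)s + 3.7·27 = 0.
That is s² + 7.86s + 99.9 = 0, so ω_n = 9.995 rad/s and ζ = 7.86/(2·9.995) = 0.3932.
%OS = 100·exp(−πζ/√(1−ζ²)) = 26.1%.

26.1%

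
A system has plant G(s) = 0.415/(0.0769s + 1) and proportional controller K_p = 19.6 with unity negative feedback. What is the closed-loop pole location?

Closed loop: T(s) = K_p·G/(1+K_p·G) = 8.134/(0.0769s + 1 + 8.134), with pole at s = −(1 + 8.134)/0.0769 = −118.8.

s = -118.8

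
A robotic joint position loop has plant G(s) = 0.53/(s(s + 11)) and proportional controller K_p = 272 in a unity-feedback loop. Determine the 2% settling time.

From 1 + K_pG(s) = 0: s² + 11s + 144.2 = 0 ⇒ ω_n = 12.01, ζ = 0.4581.
2% settling time T_s ≈ 4/(ζω_n) = 4/5.5 = 0.727 s.

T_s ≈ 0.727 s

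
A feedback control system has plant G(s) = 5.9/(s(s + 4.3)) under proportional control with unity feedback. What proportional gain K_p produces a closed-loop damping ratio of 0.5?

Closed-loop characteristic equation: s² + 4.3s + K_p·5.9 = 0.
So ω_n = √(5.9K_p) and 2ζω_n = 4.3, giving ζ = 4.3/(2√(5.9K_p)).
Setting ζ = 0.5: √(5.9K_p) = 4.3/(2·0.5) = 4.3, so K_p = 18.49/5.9 = 3.13.

K_p = 3.13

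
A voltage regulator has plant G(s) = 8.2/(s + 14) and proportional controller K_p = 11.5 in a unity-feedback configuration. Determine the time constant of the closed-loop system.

Closed-loop transfer function: T(s) = K_p·G(s)/(1 + K_p·G(s)) = 94.3/(s + 14 + 94.3) = 94.3/(s + 108.3).
Time constant τ = 1/108.3 = 0.00923 s.

τ = 0.00923 s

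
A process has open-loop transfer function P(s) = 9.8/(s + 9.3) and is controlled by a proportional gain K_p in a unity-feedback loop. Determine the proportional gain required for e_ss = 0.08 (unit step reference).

Steady-state error for a unit step on this type-0 loop is 1/(1 + K_p·P(0)).
P(0) = 1.054. Require 1/(1 + K_p·1.054) = 0.08, so 1 + 1.054·K_p = 12.5.
K_p = (12.5 − 1)/1.054 = 10.9.

K_p = 10.9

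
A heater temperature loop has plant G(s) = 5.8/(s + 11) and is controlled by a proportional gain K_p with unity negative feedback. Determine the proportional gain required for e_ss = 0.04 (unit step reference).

K_p = 45.5

For a type-0 loop with proportional control, e_ss = 1/(1 + K_p·G(0)).
G(0) = 0.5273. Require 1/(1 + K_p·0.5273) = 0.04, so 1 + 0.5273·K_p = 25.
K_p = (25 − 1)/0.5273 = 45.5.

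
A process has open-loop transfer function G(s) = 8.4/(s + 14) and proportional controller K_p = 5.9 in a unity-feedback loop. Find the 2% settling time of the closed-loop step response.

Closed-loop transfer function: T(s) = K_p·G(s)/(1 + K_p·G(s)) = 49.56/(s + 14 + 49.56) = 49.56/(s + 63.56).
Time constant τ = 1/63.56 = 0.01573 s, so the 2% settling time is about 4τ = 0.0629 s.

T_s ≈ 0.0629 s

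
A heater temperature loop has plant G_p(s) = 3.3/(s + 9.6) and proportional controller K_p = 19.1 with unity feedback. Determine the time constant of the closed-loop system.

Closed-loop transfer function: T(s) = K_p·G_p(s)/(1 + K_p·G_p(s)) = 63.03/(s + 9.6 + 63.03) = 63.03/(s + 72.63).
Time constant τ = 1/72.63 = 0.0138 s.

τ = 0.0138 s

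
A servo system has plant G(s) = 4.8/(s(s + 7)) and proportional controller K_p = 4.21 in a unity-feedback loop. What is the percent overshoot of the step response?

From 1 + K_pG(s) = 0: s² + 7s + 20.21 = 0 ⇒ ω_n = 4.495, ζ = 0.7786.
%OS = 100·exp(−πζ/√(1−ζ²)) = 100·exp(−π·0.7786/√0.3938) = 2.03%.

2.03%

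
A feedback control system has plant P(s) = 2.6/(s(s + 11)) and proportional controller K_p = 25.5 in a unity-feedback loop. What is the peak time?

T_p = 0.523 s

Closed-loop characteristic equation: s² + 11s + 66.3 = 0, so ω_n = 8.142 rad/s and ζ = 11/(2·8.142) = 0.6755.
Damped frequency ω_d = ω_n√(1−ζ²) = 6.004 rad/s, so peak time T_p = π/ω_d = 0.523 s.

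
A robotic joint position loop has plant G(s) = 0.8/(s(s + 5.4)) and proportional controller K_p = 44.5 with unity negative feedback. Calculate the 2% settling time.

From 1 + K_pG(s) = 0: s² + 5.4s + 35.6 = 0 ⇒ ω_n = 5.967, ζ = 0.4525.
2% settling time T_s ≈ 4/(ζω_n) = 4/2.7 = 1.48 s.

T_s ≈ 1.48 s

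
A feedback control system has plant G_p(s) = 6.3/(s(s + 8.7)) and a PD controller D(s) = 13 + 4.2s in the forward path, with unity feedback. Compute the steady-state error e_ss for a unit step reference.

The open loop D(s)G_p(s) has a pole at the origin (type 1), so the static position error constant is infinite and e_ss = 1/(1+∞) = 0.

0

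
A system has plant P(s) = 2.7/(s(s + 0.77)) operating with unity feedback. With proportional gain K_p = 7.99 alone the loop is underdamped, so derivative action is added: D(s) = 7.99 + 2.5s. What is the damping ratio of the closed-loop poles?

Forward path: (7.99 + 2.5s)·2.7/(s(s+0.77)). The closed-loop characteristic equation is s² + (0.77 + 2.7·2.5)s + 2.7·7.99 = 0.
That is s² + 7.52s + 21.57 = 0, so ω_n = 4.645 rad/s and ζ = 7.52/(2·4.645) = 0.8095.

ζ = 0.81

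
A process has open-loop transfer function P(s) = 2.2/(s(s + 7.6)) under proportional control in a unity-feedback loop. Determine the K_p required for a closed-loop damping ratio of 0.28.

K_p = 83.7

Closed-loop characteristic equation: s² + 7.6s + K_p·2.2 = 0.
So ω_n = √(2.2K_p) and 2ζω_n = 7.6, giving ζ = 7.6/(2√(2.2K_p)).
Setting ζ = 0.28: √(2.2K_p) = 7.6/(2·0.28) = 13.57, so K_p = 184.2/2.2 = 83.7.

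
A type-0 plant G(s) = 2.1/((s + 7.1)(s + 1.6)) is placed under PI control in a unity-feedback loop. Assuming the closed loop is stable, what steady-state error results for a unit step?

The PI controller's integrator makes the forward path type 1, so e_ss to a step is zero.

0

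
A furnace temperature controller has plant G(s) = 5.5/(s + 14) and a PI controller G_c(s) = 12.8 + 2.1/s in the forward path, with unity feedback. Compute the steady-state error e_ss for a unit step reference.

The open loop G_c(s)G(s) has a pole at the origin (type 1), so the static position error constant is infinite and e_ss = 1/(1+∞) = 0.

0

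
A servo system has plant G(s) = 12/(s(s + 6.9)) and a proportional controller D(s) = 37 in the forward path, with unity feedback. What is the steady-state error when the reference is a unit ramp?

0.0155

The loop has one pole at the origin (type 1). Velocity error constant K_v = lim_{s→0} s·D(s)G(s) = 37·12/6.9 = 64.35.
Steady-state error to a unit ramp: e_ss = 1/K_v = 0.0155.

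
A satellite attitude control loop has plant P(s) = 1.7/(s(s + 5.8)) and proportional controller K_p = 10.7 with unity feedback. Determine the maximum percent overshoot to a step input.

The closed-loop denominator s² + 5.8s + 18.19 gives ω_n = √18.19 = 4.265 and ζ = 5.8/(2ω_n) = 0.68.
%OS = 100·exp(−πζ/√(1−ζ²)) = 100·exp(−π·0.68/√0.5377) = 5.43%.

5.43%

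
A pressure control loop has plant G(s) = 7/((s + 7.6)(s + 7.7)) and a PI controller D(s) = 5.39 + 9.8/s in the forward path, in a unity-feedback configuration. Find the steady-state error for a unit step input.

The open loop D(s)G(s) has a pole at the origin (type 1), so the static position error constant is infinite and e_ss = 1/(1+∞) = 0.

0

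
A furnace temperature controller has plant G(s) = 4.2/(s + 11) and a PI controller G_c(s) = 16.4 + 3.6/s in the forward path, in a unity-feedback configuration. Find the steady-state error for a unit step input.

The open loop G_c(s)G(s) has a pole at the origin (type 1), so the static position error constant is infinite and e_ss = 1/(1+∞) = 0.

0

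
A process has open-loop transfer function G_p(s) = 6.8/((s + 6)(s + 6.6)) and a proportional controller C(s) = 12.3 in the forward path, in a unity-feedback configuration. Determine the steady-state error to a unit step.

The loop is type 0. Static position error constant K_pos = C(0)·G_p(0) = 12.3·0.1717 = 2.112.
Steady-state error to a unit step: e_ss = 1/(1+K_pos) = 1/3.112 = 0.321.

0.321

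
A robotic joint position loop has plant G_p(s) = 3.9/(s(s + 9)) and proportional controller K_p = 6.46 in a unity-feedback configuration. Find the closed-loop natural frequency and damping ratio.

ω_n = 5.02 rad/s, ζ = 0.897

With unity feedback the closed-loop characteristic equation is s² + 9s + 6.46·3.9 = s² + 9s + 25.19 = 0.
So ω_n² = 25.19 ⇒ ω_n = 5.019 rad/s, and ζ = 9/(2ω_n) = 0.897.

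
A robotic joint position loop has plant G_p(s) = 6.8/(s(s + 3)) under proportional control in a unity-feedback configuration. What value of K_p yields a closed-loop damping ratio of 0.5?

K_p = 1.32

Closed-loop characteristic equation: s² + 3s + K_p·6.8 = 0.
So ω_n = √(6.8K_p) and 2ζω_n = 3, giving ζ = 3/(2√(6.8K_p)).
Setting ζ = 0.5: √(6.8K_p) = 3/(2·0.5) = 3, so K_p = 9/6.8 = 1.32.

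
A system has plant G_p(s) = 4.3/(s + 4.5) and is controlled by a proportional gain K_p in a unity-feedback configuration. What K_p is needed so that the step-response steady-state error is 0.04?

K_p = 25.1

For a type-0 loop with proportional control, e_ss = 1/(1 + K_p·G_p(0)).
G_p(0) = 0.9556. Require 1/(1 + K_p·0.9556) = 0.04, so 1 + 0.9556·K_p = 25.
K_p = (25 − 1)/0.9556 = 25.1.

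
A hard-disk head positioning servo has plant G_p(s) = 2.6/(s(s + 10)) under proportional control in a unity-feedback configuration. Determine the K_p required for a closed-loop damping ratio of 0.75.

Closed-loop characteristic equation: s² + 10s + K_p·2.6 = 0.
So ω_n = √(2.6K_p) and 2ζω_n = 10, giving ζ = 10/(2√(2.6K_p)).
Setting ζ = 0.75: √(2.6K_p) = 10/(2·0.75) = 6.667, so K_p = 44.44/2.6 = 17.1.

K_p = 17.1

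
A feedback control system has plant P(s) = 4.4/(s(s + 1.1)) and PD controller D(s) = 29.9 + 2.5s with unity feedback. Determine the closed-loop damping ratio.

Forward path: (29.9 + 2.5s)·4.4/(s(s+1.1)). The closed-loop characteristic equation is s² + (1.1 + 4.4·2.5)s + 4.4·29.9 = 0.
That is s² + 12.1s + 131.6 = 0, so ω_n = 11.47 rad/s and ζ = 12.1/(2·11.47) = 0.5275.

ζ = 0.527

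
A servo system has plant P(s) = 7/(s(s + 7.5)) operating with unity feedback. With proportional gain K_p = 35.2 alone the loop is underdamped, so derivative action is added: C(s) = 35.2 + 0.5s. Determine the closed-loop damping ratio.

ζ = 0.35

Forward path: (35.2 + 0.5s)·7/(s(s+7.5)). The closed-loop characteristic equation is s² + (7.5 + 7·0.5)s + 7·35.2 = 0.
That is s² + 11s + 246.4 = 0, so ω_n = 15.7 rad/s and ζ = 11/(2·15.7) = 0.3504.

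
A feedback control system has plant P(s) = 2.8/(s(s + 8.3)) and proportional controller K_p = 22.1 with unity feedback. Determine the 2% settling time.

The closed-loop denominator s² + 8.3s + 61.88 gives ω_n = √61.88 = 7.866 and ζ = 8.3/(2ω_n) = 0.5276.
2% settling time T_s ≈ 4/(ζω_n) = 4/4.15 = 0.964 s.

T_s ≈ 0.964 s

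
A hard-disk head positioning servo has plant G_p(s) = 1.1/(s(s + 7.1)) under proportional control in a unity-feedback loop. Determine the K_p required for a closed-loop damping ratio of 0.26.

K_p = 169

Closed-loop characteristic equation: s² + 7.1s + K_p·1.1 = 0.
So ω_n = √(1.1K_p) and 2ζω_n = 7.1, giving ζ = 7.1/(2√(1.1K_p)).
Setting ζ = 0.26: √(1.1K_p) = 7.1/(2·0.26) = 13.65, so K_p = 186.4/1.1 = 169.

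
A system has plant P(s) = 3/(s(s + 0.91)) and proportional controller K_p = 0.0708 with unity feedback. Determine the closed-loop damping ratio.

ζ = 0.987

With unity feedback the closed-loop characteristic equation is s² + 0.91s + 0.0708·3 = s² + 0.91s + 0.2124 = 0.
So ω_n² = 0.2124 ⇒ ω_n = 0.4609 rad/s, and ζ = 0.91/(2ω_n) = 0.987.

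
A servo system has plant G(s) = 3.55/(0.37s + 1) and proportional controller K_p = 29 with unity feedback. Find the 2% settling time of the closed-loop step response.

Closed loop: T(s) = K_p·G/(1+K_p·G) = 102.9/(0.37s + 1 + 102.9), with pole at s = −(1 + 102.9)/0.37 = −280.9.
τ = 1/280.9 = 0.003559 s, so 2% settling time ≈ 4τ = 0.0142 s.

T_s ≈ 0.0142 s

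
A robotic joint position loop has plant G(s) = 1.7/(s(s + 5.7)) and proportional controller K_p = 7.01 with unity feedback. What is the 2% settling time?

T_s ≈ 1.4 s

From 1 + K_pG(s) = 0: s² + 5.7s + 11.92 = 0 ⇒ ω_n = 3.452, ζ = 0.8256.
2% settling time T_s ≈ 4/(ζω_n) = 4/2.85 = 1.4 s.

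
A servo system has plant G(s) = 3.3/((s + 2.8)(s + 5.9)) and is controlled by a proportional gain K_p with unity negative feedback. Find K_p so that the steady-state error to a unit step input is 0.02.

K_p = 245

For a type-0 loop with proportional control, e_ss = 1/(1 + K_p·G(0)).
G(0) = 0.1998. Require 1/(1 + K_p·0.1998) = 0.02, so 1 + 0.1998·K_p = 50.
K_p = (50 − 1)/0.1998 = 245.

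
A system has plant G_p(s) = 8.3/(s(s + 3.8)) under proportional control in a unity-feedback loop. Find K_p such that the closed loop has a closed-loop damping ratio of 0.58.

K_p = 1.29

Closed-loop characteristic equation: s² + 3.8s + K_p·8.3 = 0.
So ω_n = √(8.3K_p) and 2ζω_n = 3.8, giving ζ = 3.8/(2√(8.3K_p)).
Setting ζ = 0.58: √(8.3K_p) = 3.8/(2·0.58) = 3.276, so K_p = 10.73/8.3 = 1.29.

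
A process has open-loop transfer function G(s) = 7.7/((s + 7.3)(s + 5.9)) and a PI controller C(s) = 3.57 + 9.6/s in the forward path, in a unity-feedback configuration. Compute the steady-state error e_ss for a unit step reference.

0

The open loop C(s)G(s) has a pole at the origin (type 1), so the static position error constant is infinite and e_ss = 1/(1+∞) = 0.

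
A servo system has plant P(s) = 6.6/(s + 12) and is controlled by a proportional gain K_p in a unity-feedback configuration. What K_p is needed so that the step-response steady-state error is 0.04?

K_p = 43.6

The loop is type 0, so e_ss(step) = 1/(1 + K_pos) with K_pos = K_p·P(0).
P(0) = 0.55. Require 1/(1 + K_p·0.55) = 0.04, so 1 + 0.55·K_p = 25.
K_p = (25 − 1)/0.55 = 43.6.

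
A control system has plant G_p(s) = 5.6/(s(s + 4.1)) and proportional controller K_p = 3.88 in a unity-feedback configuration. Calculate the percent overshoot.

Closed-loop characteristic equation: s² + 4.1s + 21.73 = 0, so ω_n = 4.661 rad/s and ζ = 4.1/(2·4.661) = 0.4398.
%OS = 100·exp(−πζ/√(1−ζ²)) = 100·exp(−π·0.4398/√0.8066) = 21.5%.

21.5%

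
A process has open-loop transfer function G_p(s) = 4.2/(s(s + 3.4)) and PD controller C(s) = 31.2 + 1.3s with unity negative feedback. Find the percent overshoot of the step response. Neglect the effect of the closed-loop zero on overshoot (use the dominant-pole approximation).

Forward path: (31.2 + 1.3s)·4.2/(s(s+3.4)). The closed-loop characteristic equation is s² + (3.4 + 4.2·1.3)s + 4.2·31.2 = 0.
That is s² + 8.86s + 131 = 0, so ω_n = 11.45 rad/s and ζ = 8.86/(2·11.45) = 0.387.
%OS = 100·exp(−πζ/√(1−ζ²)) = 26.8%.

26.8%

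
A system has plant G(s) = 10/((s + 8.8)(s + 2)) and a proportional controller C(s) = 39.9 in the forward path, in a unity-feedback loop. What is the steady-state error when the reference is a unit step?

0.0422

The loop is type 0. Static position error constant K_pos = C(0)·G(0) = 39.9·0.5682 = 22.67.
Steady-state error to a unit step: e_ss = 1/(1+K_pos) = 1/23.67 = 0.0422.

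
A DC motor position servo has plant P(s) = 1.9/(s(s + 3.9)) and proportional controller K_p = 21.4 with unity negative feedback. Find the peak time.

T_p = 0.517 s

From 1 + K_pP(s) = 0: s² + 3.9s + 40.66 = 0 ⇒ ω_n = 6.377, ζ = 0.3058.
Damped frequency ω_d = ω_n√(1−ζ²) = 6.071 rad/s, so peak time T_p = π/ω_d = 0.517 s.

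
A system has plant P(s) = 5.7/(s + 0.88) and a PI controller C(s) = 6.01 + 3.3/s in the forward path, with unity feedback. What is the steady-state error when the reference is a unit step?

0

The open loop C(s)P(s) has a pole at the origin (type 1), so the static position error constant is infinite and e_ss = 1/(1+∞) = 0.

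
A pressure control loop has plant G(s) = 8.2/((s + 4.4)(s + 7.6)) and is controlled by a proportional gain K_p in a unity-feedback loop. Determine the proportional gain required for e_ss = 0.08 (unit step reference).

The loop is type 0, so e_ss(step) = 1/(1 + K_pos) with K_pos = K_p·G(0).
G(0) = 0.2452. Require 1/(1 + K_p·0.2452) = 0.08, so 1 + 0.2452·K_p = 12.5.
K_p = (12.5 − 1)/0.2452 = 46.9.

K_p = 46.9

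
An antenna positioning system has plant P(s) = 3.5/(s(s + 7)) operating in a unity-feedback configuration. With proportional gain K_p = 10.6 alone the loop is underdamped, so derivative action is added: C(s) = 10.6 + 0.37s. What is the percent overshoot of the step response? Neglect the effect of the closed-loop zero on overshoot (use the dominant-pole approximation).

Forward path: (10.6 + 0.37s)·3.5/(s(s+7)). The closed-loop characteristic equation is s² + (7 + 3.5·0.37)s + 3.5·10.6 = 0.
That is s² + 8.295s + 37.1 = 0, so ω_n = 6.091 rad/s and ζ = 8.295/(2·6.091) = 0.6809.
%OS = 100·exp(−πζ/√(1−ζ²)) = 5.39%.

5.39%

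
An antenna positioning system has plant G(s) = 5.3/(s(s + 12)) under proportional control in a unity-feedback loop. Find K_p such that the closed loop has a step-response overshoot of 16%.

From %OS = 100·exp(−πζ/√(1−ζ²)) = 16%, ζ = −ln(0.16)/√(π²+ln²(0.16)) = 0.5039.
Characteristic equation s² + 12s + 5.3K_p = 0 gives ζ = 12/(2√(5.3K_p)).
Setting ζ = 0.5039: √(5.3K_p) = 12/(2·0.5039) = 11.91, so K_p = 141.8/5.3 = 26.8.

K_p = 26.8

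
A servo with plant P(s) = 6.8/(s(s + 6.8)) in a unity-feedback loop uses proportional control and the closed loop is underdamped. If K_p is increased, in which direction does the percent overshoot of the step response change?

Characteristic equation s² + 6.8s + K_p·6.8 = 0: raising K_p raises ω_n while 2ζω_n = 6.8 is fixed, so ζ falls and overshoot grows.

increase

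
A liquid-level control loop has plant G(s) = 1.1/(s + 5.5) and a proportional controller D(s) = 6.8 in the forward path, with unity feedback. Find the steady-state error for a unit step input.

The loop is type 0. Static position error constant K_pos = D(0)·G(0) = 6.8·0.2 = 1.36.
Steady-state error to a unit step: e_ss = 1/(1+K_pos) = 1/2.36 = 0.424.

0.424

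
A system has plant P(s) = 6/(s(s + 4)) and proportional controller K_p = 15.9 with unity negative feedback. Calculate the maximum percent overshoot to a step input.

The closed-loop denominator s² + 4s + 95.4 gives ω_n = √95.4 = 9.767 and ζ = 4/(2ω_n) = 0.2048.
%OS = 100·exp(−πζ/√(1−ζ²)) = 100·exp(−π·0.2048/√0.9581) = 51.8%.

51.8%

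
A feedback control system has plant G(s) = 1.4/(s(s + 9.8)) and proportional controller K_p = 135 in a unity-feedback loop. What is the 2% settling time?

T_s ≈ 0.816 s

Closed-loop characteristic equation: s² + 9.8s + 189 = 0, so ω_n = 13.75 rad/s and ζ = 9.8/(2·13.75) = 0.3564.
2% settling time T_s ≈ 4/(ζω_n) = 4/4.9 = 0.816 s.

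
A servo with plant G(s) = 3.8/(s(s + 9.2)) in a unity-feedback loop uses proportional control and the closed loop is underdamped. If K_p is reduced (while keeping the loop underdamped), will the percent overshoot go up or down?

decrease

ζ = 9.2/(2√(3.8K_p)) rises as K_p falls; higher damping means less overshoot.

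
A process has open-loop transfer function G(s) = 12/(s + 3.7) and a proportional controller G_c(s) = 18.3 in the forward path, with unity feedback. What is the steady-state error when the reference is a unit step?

0.0166

The loop is type 0. Static position error constant K_pos = G_c(0)·G(0) = 18.3·3.243 = 59.35.
Steady-state error to a unit step: e_ss = 1/(1+K_pos) = 1/60.35 = 0.0166.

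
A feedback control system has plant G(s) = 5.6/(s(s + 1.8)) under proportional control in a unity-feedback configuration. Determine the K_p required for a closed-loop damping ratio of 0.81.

K_p = 0.22

Closed-loop characteristic equation: s² + 1.8s + K_p·5.6 = 0.
So ω_n = √(5.6K_p) and 2ζω_n = 1.8, giving ζ = 1.8/(2√(5.6K_p)).
Setting ζ = 0.81: √(5.6K_p) = 1.8/(2·0.81) = 1.111, so K_p = 1.235/5.6 = 0.22.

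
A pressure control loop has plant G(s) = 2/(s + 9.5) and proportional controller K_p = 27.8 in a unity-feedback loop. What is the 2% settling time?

T_s ≈ 0.0614 s

Closed-loop transfer function: T(s) = K_p·G(s)/(1 + K_p·G(s)) = 55.6/(s + 9.5 + 55.6) = 55.6/(s + 65.1).
Time constant τ = 1/65.1 = 0.01536 s, so the 2% settling time is about 4τ = 0.0614 s.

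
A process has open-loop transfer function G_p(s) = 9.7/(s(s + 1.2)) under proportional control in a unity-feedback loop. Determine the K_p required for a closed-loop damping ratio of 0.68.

Closed-loop characteristic equation: s² + 1.2s + K_p·9.7 = 0.
So ω_n = √(9.7K_p) and 2ζω_n = 1.2, giving ζ = 1.2/(2√(9.7K_p)).
Setting ζ = 0.68: √(9.7K_p) = 1.2/(2·0.68) = 0.8824, so K_p = 0.7785/9.7 = 0.0803.

K_p = 0.0803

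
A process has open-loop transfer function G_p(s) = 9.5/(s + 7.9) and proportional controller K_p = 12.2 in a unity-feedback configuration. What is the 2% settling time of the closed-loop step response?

T_s ≈ 0.0323 s

Closed-loop transfer function: T(s) = K_p·G_p(s)/(1 + K_p·G_p(s)) = 115.9/(s + 7.9 + 115.9) = 115.9/(s + 123.8).
Time constant τ = 1/123.8 = 0.008078 s, so the 2% settling time is about 4τ = 0.0323 s.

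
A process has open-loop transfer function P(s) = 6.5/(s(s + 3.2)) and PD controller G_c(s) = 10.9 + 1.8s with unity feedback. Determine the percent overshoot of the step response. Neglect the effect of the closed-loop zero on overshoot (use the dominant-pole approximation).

0.254%

Forward path: (10.9 + 1.8s)·6.5/(s(s+3.2)). The closed-loop characteristic equation is s² + (3.2 + 6.5·1.8)s + 6.5·10.9 = 0.
That is s² + 14.9s + 70.85 = 0, so ω_n = 8.417 rad/s and ζ = 14.9/(2·8.417) = 0.8851.
%OS = 100·exp(−πζ/√(1−ζ²)) = 0.254%.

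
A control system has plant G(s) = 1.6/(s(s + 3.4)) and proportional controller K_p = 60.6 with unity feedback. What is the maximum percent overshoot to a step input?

From 1 + K_pG(s) = 0: s² + 3.4s + 96.96 = 0 ⇒ ω_n = 9.847, ζ = 0.1726.
%OS = 100·exp(−πζ/√(1−ζ²)) = 100·exp(−π·0.1726/√0.9702) = 57.7%.

57.7%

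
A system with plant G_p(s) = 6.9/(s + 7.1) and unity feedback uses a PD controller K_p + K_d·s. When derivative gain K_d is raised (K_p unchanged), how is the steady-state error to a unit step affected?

At s = 0 the derivative term contributes nothing: C(0) = K_p regardless of K_d, so K_pos = K_p·G_p(0) and e_ss are unchanged.

unchanged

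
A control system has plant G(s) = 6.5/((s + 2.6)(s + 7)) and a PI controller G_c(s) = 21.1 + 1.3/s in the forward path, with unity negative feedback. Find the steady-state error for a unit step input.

The open loop G_c(s)G(s) has a pole at the origin (type 1), so the static position error constant is infinite and e_ss = 1/(1+∞) = 0.

0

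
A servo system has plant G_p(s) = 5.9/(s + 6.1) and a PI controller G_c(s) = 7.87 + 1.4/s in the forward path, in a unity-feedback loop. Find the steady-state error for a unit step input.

0

The open loop G_c(s)G_p(s) has a pole at the origin (type 1), so the static position error constant is infinite and e_ss = 1/(1+∞) = 0.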